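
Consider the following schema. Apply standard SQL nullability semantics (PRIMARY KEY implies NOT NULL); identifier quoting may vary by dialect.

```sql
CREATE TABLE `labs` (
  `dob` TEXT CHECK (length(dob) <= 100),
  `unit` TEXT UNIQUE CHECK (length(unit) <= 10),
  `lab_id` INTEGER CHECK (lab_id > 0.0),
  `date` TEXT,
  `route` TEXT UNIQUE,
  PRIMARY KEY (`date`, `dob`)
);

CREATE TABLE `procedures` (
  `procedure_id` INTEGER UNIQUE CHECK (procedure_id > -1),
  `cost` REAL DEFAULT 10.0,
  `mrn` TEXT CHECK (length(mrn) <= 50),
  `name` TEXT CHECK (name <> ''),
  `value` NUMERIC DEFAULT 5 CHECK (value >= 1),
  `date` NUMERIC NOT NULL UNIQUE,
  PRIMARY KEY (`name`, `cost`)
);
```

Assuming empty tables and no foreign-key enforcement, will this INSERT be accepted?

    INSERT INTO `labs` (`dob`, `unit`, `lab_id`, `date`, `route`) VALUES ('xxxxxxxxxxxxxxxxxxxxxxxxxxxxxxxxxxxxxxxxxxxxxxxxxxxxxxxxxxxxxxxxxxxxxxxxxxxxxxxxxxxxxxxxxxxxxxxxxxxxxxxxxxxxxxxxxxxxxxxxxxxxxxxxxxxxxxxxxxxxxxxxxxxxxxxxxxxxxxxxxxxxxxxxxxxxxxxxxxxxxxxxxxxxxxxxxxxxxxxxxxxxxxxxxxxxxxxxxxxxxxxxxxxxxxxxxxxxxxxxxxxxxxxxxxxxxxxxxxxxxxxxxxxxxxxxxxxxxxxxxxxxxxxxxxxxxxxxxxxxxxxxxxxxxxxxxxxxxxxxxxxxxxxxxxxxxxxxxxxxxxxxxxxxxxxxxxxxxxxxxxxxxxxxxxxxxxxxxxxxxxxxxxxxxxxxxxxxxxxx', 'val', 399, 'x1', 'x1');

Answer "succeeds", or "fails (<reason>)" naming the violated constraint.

fails (CHECK on dob)

The value 'xxxxxxxxxxxxxxxxxxxxxxxxxxxxxxxxxxxxxxxxxxxxxxxxxxxxxxxxxxxxxxxxxxxxxxxxxxxxxxxxxxxxxxxxxxxxxxxxxxxxxxxxxxxxxxxxxxxxxxxxxxxxxxxxxxxxxxxxxxxxxxxxxxxxxxxxxxxxxxxxxxxxxxxxxxxxxxxxxxxxxxxxxxxxxxxxxxxxxxxxxxxxxxxxxxxxxxxxxxxxxxxxxxxxxxxxxxxxxxxxxxxxxxxxxxxxxxxxxxxxxxxxxxxxxxxxxxxxxxxxxxxxxxxxxxxxxxxxxxxxxxxxxxxxxxxxxxxxxxxxxxxxxxxxxxxxxxxxxxxxxxxxxxxxxxxxxxxxxxxxxxxxxxxxxxxxxxxxxxxxxxxxxxxxxxxxxxxxxxxx' for dob violates CHECK (length(dob) <= 100).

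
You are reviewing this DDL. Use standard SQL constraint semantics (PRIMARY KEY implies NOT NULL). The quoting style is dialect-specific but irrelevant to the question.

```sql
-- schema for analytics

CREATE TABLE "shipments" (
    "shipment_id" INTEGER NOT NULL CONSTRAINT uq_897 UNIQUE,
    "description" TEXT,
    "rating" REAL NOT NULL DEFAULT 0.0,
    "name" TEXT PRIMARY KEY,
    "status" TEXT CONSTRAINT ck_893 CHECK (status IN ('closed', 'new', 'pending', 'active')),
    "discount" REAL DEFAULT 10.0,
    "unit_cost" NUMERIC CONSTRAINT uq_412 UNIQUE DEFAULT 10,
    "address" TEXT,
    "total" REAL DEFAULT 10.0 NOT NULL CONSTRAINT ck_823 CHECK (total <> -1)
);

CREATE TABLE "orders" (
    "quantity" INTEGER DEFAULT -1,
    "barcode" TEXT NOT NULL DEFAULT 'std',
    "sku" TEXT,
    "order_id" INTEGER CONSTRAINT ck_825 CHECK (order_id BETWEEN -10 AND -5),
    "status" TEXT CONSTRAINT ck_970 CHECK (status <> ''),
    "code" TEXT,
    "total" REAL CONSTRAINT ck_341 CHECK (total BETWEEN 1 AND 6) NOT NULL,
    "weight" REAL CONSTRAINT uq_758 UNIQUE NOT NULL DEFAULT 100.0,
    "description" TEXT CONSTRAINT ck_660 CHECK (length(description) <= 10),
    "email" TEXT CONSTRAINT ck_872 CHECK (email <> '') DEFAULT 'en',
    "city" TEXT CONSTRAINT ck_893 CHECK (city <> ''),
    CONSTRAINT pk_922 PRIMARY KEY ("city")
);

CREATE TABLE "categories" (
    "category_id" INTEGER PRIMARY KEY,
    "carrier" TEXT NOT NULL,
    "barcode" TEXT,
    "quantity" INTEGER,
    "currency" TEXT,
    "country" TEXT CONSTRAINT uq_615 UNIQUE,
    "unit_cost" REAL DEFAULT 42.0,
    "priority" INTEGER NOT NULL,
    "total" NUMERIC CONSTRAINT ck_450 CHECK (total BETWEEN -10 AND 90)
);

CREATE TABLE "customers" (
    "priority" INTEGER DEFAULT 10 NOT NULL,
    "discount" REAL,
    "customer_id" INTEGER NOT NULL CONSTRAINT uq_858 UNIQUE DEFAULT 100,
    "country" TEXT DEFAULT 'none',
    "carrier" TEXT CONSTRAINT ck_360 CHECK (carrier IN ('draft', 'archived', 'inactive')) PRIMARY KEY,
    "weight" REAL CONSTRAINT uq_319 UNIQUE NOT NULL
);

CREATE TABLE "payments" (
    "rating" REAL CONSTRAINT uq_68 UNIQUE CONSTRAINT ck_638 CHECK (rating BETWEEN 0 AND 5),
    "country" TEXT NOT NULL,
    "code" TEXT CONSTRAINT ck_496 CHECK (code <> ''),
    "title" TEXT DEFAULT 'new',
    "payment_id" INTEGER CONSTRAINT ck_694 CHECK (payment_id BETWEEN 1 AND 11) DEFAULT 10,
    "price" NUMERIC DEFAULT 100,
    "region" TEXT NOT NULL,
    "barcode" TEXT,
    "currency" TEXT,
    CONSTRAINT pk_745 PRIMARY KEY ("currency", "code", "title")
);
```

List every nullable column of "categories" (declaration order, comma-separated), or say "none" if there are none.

barcode, quantity, currency, country, unit_cost, total

- category_id: part of the PRIMARY KEY, which implies NOT NULL → not nullable.
- carrier: declared NOT NULL → not nullable.
- barcode: no NOT NULL constraint applies → nullable.
- quantity: no NOT NULL constraint applies → nullable.
- currency: no NOT NULL constraint applies → nullable.
- country: UNIQUE does not imply NOT NULL → nullable.
- unit_cost: DEFAULT only fills an omitted column; an explicit NULL is still allowed → nullable.
- priority: declared NOT NULL → not nullable.
- total: CHECK does not forbid NULL (a CHECK constraint passes when its expression is NULL) → nullable.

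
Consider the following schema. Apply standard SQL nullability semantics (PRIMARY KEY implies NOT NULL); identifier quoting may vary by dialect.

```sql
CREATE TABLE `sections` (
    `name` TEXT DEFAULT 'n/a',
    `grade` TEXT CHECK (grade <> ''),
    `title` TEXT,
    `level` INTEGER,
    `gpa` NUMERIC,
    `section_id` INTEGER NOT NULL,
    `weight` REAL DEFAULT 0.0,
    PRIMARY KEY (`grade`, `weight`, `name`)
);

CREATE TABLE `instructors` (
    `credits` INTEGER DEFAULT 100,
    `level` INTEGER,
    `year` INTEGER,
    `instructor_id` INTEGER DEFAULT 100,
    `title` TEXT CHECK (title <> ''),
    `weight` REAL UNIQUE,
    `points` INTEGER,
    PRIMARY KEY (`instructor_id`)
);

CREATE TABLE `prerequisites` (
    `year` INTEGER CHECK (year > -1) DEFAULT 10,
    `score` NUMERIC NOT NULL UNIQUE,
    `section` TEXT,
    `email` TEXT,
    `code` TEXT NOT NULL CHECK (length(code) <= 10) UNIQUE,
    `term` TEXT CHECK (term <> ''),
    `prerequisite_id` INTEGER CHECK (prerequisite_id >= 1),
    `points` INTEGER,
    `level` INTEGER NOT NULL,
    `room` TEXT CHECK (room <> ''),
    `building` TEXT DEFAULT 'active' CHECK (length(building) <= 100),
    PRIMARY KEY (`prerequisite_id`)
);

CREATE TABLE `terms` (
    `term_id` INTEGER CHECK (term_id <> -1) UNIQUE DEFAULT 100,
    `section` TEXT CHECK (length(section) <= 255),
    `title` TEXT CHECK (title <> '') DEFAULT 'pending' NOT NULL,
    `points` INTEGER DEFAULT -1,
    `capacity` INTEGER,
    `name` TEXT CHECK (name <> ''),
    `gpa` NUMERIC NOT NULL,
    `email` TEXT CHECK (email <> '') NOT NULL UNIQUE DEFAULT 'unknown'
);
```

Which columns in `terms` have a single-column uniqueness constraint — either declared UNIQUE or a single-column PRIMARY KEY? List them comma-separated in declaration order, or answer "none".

- term_id: declared UNIQUE → unique.
- section: no UNIQUE or single-column PK constraint.
- title: no UNIQUE or single-column PK constraint.
- points: no UNIQUE or single-column PK constraint.
- capacity: no UNIQUE or single-column PK constraint.
- name: no UNIQUE or single-column PK constraint.
- gpa: no UNIQUE or single-column PK constraint.
- email: declared UNIQUE → unique.

term_id, email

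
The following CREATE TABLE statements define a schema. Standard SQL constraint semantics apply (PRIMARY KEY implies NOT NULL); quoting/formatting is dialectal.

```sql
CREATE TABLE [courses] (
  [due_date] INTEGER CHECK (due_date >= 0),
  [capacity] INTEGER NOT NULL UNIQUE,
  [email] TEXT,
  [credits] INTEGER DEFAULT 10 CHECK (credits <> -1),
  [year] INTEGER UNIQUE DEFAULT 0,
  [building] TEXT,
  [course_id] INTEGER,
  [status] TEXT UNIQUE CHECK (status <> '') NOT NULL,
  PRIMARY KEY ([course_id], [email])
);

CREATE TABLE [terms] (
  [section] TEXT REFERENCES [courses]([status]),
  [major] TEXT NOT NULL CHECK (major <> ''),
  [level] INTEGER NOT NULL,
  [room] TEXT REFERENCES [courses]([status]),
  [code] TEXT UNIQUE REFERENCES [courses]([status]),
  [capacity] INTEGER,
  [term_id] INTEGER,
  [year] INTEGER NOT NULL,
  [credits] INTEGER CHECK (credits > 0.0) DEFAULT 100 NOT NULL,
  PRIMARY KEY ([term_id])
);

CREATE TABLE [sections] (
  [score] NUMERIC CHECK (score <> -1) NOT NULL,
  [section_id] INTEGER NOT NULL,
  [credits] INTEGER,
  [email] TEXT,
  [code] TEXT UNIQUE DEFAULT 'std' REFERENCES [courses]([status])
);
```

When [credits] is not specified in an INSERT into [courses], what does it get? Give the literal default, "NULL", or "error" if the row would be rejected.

10

credits has an explicit DEFAULT 10.
When the column is omitted from an INSERT, that default is used.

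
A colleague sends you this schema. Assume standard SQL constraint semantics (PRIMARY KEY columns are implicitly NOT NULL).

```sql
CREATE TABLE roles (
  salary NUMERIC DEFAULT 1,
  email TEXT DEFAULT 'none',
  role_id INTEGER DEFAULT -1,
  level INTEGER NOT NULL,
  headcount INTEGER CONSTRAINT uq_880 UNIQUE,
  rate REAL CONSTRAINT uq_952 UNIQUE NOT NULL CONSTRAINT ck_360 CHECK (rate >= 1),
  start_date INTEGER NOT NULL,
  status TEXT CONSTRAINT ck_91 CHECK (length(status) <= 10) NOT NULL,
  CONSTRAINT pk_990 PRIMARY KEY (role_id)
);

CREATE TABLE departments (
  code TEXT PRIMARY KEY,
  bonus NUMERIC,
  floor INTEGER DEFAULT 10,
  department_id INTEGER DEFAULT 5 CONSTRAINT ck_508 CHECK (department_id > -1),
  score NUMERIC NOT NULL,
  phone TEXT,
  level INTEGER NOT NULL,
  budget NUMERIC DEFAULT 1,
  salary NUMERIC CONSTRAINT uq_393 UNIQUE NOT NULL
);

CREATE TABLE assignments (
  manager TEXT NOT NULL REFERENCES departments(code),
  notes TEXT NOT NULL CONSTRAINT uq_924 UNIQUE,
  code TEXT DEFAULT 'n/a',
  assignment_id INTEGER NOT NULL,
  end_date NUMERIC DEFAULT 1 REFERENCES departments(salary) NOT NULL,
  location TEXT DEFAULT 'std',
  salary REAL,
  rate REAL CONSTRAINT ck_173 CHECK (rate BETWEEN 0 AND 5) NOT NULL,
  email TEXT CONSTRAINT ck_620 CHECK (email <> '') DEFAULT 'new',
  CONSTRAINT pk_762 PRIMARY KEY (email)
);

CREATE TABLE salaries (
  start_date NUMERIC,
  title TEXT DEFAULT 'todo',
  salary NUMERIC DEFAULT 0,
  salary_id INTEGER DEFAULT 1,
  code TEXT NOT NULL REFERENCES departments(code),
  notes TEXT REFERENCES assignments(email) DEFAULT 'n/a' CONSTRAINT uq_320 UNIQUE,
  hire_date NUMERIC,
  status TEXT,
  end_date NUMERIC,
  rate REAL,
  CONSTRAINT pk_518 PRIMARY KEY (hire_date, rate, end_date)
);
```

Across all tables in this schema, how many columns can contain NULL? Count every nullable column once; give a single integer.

roles: 3 nullable (salary, email, headcount — PK (role_id) and explicit NOT NULL columns excluded).
departments: 5 nullable (bonus, floor, department_id, phone, budget — PK (code) and explicit NOT NULL columns excluded).
assignments: 3 nullable (code, location, salary — PK (email) and explicit NOT NULL columns excluded).
salaries: 6 nullable (start_date, title, salary, salary_id, notes, status — PK (hire_date, rate, end_date) and explicit NOT NULL columns excluded).
Total: 3 + 5 + 3 + 6 = 17.

17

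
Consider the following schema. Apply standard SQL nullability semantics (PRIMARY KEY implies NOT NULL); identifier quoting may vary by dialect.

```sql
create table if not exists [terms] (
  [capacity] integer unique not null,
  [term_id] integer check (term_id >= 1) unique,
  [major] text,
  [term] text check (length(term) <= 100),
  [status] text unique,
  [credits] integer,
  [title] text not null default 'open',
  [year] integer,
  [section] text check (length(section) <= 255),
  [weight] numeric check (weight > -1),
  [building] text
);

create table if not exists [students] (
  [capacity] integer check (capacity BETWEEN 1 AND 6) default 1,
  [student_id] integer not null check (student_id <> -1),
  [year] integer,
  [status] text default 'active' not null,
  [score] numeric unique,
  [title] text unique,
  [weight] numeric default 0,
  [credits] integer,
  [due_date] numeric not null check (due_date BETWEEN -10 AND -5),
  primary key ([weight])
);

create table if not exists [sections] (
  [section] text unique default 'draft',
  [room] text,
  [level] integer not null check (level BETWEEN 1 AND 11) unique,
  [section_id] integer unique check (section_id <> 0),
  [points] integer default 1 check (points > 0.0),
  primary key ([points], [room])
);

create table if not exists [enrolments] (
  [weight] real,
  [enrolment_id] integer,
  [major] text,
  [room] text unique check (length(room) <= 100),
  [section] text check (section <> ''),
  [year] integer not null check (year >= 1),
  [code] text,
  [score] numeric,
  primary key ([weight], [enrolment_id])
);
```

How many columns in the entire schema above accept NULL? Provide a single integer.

21

terms: 9 nullable (term_id, major, term, status, credits, year, section, weight, building — PK none and explicit NOT NULL columns excluded).
students: 5 nullable (capacity, year, score, title, credits — PK (weight) and explicit NOT NULL columns excluded).
sections: 2 nullable (section, section_id — PK (points, room) and explicit NOT NULL columns excluded).
enrolments: 5 nullable (major, room, section, code, score — PK (weight, enrolment_id) and explicit NOT NULL columns excluded).
Total: 9 + 5 + 2 + 5 = 21.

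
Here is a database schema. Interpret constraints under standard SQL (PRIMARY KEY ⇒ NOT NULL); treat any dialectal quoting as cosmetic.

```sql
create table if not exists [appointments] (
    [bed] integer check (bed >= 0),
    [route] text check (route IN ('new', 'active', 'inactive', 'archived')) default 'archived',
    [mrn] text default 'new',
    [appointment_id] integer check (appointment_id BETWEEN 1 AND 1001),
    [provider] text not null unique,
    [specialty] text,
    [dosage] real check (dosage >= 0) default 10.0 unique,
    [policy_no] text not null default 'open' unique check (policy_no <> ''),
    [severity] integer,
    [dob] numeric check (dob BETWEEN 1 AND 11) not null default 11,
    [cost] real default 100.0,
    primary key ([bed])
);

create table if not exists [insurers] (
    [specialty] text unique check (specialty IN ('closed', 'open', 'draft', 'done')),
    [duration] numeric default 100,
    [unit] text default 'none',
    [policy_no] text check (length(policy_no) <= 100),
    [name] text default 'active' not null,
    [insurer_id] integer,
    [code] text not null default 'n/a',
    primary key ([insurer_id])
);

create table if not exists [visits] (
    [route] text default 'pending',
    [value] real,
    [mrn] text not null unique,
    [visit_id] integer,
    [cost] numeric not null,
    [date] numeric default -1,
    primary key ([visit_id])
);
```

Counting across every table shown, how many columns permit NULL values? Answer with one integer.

14

appointments: 7 nullable (route, mrn, appointment_id, specialty, dosage, severity, cost — PK (bed) and explicit NOT NULL columns excluded).
insurers: 4 nullable (specialty, duration, unit, policy_no — PK (insurer_id) and explicit NOT NULL columns excluded).
visits: 3 nullable (route, value, date — PK (visit_id) and explicit NOT NULL columns excluded).
Total: 7 + 4 + 3 = 14.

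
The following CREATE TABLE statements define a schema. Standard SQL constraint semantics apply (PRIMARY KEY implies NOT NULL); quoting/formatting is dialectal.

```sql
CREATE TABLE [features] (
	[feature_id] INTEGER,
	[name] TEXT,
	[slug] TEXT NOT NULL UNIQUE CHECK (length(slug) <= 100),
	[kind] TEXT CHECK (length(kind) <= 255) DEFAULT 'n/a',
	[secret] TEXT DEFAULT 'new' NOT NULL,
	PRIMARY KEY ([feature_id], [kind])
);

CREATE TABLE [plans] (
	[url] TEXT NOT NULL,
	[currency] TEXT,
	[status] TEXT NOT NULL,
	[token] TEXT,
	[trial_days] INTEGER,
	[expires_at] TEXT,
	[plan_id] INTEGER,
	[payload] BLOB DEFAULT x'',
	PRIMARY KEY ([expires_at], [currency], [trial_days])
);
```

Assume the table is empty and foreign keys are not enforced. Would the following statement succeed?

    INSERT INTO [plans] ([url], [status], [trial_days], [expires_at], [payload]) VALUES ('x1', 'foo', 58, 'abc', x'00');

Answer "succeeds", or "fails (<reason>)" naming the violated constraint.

currency is omitted from the column list and has no DEFAULT, so it would receive NULL.
But currency is part of the PRIMARY KEY (implied NOT NULL).

fails (NOT NULL on currency)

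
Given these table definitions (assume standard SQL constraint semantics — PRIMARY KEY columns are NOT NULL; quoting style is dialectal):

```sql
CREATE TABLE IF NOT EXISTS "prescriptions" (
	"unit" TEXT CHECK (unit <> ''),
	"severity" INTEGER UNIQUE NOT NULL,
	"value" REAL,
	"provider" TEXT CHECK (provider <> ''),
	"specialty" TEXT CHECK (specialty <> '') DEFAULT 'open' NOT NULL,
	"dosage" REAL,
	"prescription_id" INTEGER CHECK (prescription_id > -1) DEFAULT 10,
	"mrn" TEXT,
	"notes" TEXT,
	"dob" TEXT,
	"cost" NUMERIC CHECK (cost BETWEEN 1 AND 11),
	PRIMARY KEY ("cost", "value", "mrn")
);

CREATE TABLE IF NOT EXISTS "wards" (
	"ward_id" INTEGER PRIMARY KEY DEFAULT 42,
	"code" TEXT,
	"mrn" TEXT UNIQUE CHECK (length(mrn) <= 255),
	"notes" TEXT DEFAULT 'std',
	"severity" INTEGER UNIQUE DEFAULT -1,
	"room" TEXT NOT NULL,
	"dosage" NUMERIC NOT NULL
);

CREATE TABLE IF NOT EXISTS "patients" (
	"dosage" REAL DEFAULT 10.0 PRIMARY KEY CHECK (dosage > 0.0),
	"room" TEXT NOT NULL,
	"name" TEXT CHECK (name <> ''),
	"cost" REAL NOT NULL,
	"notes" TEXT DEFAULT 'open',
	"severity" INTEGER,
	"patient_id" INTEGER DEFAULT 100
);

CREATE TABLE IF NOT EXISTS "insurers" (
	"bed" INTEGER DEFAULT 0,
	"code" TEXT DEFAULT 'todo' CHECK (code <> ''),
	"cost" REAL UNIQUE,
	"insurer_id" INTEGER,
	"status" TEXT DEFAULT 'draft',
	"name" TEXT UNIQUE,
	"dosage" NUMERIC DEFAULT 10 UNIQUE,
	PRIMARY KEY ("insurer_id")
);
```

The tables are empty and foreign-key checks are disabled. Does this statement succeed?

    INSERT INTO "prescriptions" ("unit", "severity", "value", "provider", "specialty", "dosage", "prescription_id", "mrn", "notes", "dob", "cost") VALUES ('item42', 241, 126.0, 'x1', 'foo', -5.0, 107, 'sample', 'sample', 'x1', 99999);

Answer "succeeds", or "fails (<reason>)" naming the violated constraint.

The value 99999 for cost violates CHECK (cost BETWEEN 1 AND 11).

fails (CHECK on cost)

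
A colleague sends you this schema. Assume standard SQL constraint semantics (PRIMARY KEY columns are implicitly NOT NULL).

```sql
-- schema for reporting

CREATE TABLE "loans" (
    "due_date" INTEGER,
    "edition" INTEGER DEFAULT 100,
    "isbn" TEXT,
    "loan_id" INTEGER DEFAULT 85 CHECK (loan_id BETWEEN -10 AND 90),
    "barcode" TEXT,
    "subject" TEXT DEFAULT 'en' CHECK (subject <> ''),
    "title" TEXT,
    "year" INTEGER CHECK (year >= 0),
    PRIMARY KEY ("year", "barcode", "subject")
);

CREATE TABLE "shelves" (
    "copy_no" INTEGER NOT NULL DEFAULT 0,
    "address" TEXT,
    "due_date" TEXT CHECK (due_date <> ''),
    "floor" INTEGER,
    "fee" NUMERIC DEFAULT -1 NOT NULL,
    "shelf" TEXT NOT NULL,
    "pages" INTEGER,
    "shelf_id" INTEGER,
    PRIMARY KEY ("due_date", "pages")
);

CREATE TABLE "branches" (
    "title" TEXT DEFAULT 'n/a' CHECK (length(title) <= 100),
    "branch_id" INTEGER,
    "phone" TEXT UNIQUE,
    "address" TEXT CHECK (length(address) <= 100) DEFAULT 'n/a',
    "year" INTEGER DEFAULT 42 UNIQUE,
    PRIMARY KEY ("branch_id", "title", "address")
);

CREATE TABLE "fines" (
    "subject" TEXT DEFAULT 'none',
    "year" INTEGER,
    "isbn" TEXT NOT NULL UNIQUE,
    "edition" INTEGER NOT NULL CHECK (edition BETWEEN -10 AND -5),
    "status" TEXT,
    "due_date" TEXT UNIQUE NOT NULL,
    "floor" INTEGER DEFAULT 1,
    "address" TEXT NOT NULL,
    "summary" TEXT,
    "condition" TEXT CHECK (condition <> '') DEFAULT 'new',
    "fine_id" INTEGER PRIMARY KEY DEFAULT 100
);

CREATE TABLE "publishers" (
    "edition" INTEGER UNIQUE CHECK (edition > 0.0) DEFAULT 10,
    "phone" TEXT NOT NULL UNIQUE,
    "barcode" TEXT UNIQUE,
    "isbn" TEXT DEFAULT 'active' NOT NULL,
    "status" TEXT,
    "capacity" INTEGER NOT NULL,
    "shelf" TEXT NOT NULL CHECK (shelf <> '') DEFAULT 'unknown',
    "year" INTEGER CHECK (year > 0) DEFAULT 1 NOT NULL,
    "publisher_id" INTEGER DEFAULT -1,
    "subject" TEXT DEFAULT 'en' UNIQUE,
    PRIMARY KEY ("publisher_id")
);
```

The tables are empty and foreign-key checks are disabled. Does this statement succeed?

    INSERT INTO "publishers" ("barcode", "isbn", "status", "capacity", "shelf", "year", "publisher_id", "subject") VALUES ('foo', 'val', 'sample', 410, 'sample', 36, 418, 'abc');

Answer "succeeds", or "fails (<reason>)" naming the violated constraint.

fails (NOT NULL on phone)

phone is omitted from the column list and has no DEFAULT, so it would receive NULL.
But phone is declared NOT NULL.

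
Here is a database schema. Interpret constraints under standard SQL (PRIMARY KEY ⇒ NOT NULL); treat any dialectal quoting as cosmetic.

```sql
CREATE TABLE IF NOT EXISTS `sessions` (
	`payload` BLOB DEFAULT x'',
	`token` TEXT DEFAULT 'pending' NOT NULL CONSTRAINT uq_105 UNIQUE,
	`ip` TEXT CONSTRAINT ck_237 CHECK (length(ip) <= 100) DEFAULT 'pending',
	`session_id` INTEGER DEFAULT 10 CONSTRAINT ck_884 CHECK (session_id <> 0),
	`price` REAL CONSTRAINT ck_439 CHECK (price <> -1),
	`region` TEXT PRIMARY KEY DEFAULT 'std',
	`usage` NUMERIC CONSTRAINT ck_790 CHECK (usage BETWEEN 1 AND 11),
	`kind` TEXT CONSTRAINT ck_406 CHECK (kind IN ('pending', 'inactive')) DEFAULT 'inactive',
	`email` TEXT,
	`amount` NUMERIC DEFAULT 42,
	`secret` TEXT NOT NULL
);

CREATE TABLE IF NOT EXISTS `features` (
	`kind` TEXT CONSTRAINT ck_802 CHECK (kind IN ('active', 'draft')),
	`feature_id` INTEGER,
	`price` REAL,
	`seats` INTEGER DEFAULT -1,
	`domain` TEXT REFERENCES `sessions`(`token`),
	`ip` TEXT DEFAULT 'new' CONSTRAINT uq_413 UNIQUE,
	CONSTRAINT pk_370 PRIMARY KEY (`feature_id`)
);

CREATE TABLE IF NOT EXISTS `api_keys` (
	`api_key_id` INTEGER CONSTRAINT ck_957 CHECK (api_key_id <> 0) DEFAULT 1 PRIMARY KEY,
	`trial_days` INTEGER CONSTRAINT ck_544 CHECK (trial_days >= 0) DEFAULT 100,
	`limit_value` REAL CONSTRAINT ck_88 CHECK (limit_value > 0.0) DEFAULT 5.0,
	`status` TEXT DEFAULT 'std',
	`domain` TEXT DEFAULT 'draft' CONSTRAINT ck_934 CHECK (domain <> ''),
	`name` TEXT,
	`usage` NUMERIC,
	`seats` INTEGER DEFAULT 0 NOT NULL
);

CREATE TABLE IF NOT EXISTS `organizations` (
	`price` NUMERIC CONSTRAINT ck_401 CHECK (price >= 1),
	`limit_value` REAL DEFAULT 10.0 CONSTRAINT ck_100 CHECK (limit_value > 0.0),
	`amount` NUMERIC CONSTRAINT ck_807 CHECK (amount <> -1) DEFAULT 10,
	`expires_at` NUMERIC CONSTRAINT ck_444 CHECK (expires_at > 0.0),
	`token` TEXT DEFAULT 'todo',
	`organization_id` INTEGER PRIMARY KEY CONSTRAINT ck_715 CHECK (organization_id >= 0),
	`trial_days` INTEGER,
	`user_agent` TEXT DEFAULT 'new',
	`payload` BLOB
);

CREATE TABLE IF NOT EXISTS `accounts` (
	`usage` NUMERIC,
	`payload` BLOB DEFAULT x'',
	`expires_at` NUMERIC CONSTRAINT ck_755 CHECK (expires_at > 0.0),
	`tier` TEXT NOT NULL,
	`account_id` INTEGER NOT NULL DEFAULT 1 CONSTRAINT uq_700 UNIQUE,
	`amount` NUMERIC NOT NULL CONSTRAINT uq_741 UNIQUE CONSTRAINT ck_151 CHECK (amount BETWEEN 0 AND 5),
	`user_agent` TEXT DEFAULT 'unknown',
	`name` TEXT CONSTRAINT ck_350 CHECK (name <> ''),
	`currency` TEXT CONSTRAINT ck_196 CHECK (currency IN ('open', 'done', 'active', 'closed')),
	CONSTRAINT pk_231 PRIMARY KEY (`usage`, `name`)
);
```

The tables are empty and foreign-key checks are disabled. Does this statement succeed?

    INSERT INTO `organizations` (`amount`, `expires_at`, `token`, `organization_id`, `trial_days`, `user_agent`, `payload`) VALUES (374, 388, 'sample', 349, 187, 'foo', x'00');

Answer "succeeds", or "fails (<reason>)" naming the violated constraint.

NOT NULL columns: organization_id is supplied.
CHECK constraints: 374 satisfies (amount <> -1); 388 satisfies (expires_at > 0.0); 349 satisfies (organization_id >= 0).
No constraint is violated.

succeeds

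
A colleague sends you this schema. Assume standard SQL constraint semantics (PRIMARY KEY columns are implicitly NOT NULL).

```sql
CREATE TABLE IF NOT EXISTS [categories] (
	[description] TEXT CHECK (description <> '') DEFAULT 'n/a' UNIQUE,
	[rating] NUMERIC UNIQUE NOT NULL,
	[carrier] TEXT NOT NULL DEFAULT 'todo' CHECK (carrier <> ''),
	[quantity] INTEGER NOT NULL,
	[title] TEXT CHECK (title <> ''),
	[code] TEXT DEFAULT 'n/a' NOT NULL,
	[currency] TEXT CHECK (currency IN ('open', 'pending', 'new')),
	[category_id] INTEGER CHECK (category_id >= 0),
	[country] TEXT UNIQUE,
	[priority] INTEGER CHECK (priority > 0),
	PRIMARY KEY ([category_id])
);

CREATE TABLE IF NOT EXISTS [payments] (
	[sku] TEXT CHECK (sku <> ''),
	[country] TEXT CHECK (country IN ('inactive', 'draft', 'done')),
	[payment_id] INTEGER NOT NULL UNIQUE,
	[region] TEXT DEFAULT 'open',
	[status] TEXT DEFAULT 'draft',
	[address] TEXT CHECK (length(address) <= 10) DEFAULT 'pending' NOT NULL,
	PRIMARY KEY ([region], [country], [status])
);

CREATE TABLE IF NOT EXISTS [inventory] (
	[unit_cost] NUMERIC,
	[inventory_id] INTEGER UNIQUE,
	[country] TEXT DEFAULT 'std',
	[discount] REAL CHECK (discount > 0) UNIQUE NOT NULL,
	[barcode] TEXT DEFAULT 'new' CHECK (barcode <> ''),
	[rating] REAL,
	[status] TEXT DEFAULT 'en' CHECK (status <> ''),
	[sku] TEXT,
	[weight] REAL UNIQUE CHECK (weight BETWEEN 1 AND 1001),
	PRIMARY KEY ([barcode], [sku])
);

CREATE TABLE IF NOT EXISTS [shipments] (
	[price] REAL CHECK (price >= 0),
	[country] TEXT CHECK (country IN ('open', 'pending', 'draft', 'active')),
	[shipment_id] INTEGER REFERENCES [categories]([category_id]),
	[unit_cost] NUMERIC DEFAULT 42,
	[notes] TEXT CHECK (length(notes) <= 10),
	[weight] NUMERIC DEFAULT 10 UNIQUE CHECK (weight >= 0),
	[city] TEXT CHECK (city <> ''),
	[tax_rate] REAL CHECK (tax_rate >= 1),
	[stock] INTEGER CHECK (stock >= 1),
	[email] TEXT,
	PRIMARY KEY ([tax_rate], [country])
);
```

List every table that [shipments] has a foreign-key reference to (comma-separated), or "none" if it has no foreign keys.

categories

- shipment_id REFERENCES categories(category_id).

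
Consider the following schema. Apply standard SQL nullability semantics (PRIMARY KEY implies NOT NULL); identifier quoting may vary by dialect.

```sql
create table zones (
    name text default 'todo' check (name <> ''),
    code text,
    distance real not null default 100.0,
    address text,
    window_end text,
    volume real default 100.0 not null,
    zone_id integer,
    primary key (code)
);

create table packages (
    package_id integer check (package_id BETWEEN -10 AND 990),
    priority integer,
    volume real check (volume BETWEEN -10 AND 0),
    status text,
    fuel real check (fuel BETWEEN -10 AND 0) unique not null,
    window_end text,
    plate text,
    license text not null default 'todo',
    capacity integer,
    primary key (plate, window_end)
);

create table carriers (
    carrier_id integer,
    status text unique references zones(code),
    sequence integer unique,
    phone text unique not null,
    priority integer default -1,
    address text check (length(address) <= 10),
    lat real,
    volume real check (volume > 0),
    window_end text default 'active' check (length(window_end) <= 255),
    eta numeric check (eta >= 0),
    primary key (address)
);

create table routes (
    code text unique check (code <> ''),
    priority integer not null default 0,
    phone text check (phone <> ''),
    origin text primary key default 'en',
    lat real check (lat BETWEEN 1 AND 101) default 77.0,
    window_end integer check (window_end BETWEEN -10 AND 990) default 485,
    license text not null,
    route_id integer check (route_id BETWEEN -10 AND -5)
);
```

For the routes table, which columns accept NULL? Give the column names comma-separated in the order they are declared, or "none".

- code: CHECK does not forbid NULL (a CHECK constraint passes when its expression is NULL) → nullable.
- priority: declared NOT NULL → not nullable.
- phone: CHECK does not forbid NULL (a CHECK constraint passes when its expression is NULL) → nullable.
- origin: part of the PRIMARY KEY, which implies NOT NULL → not nullable.
- lat: CHECK does not forbid NULL (a CHECK constraint passes when its expression is NULL) → nullable.
- window_end: CHECK does not forbid NULL (a CHECK constraint passes when its expression is NULL) → nullable.
- license: declared NOT NULL → not nullable.
- route_id: CHECK does not forbid NULL (a CHECK constraint passes when its expression is NULL) → nullable.

code, phone, lat, window_end, route_id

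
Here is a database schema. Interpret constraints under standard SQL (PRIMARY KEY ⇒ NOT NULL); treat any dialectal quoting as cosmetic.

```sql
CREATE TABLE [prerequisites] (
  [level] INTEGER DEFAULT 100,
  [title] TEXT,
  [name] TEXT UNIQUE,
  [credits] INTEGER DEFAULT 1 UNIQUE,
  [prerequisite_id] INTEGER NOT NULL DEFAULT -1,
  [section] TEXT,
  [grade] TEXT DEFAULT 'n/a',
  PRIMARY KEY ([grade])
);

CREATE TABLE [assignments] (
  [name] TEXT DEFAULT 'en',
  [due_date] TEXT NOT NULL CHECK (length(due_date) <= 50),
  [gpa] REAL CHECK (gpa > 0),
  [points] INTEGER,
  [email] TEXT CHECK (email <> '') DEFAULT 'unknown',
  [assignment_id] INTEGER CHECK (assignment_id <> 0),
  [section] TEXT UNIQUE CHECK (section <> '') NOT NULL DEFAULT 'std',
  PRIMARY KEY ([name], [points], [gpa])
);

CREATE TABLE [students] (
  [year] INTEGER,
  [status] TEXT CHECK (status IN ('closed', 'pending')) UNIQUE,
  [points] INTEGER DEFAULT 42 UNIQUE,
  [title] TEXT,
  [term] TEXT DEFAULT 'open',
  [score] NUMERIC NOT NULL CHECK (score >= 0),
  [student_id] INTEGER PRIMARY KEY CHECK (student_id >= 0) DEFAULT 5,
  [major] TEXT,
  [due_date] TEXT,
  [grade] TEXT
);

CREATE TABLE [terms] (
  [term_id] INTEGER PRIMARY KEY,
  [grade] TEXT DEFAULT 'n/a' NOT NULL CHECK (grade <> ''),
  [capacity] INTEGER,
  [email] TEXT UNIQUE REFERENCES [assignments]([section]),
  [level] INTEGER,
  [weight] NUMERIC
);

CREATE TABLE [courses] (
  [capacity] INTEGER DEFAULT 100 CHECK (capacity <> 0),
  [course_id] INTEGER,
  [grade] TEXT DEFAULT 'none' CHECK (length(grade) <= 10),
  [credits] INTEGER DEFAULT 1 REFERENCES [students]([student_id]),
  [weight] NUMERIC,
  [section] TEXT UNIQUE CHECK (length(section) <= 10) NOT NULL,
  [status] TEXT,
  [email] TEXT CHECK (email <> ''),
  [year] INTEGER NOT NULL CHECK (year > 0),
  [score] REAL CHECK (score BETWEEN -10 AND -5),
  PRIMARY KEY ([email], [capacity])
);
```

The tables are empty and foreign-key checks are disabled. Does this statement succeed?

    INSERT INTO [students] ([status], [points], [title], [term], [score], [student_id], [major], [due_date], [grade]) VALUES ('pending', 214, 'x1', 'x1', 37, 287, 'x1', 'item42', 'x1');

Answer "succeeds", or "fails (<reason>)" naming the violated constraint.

NOT NULL columns: score is supplied; student_id is supplied.
CHECK constraints: 'pending' satisfies (status IN ('closed', 'pending')); 37 satisfies (score >= 0); 287 satisfies (student_id >= 0).
No constraint is violated.

succeeds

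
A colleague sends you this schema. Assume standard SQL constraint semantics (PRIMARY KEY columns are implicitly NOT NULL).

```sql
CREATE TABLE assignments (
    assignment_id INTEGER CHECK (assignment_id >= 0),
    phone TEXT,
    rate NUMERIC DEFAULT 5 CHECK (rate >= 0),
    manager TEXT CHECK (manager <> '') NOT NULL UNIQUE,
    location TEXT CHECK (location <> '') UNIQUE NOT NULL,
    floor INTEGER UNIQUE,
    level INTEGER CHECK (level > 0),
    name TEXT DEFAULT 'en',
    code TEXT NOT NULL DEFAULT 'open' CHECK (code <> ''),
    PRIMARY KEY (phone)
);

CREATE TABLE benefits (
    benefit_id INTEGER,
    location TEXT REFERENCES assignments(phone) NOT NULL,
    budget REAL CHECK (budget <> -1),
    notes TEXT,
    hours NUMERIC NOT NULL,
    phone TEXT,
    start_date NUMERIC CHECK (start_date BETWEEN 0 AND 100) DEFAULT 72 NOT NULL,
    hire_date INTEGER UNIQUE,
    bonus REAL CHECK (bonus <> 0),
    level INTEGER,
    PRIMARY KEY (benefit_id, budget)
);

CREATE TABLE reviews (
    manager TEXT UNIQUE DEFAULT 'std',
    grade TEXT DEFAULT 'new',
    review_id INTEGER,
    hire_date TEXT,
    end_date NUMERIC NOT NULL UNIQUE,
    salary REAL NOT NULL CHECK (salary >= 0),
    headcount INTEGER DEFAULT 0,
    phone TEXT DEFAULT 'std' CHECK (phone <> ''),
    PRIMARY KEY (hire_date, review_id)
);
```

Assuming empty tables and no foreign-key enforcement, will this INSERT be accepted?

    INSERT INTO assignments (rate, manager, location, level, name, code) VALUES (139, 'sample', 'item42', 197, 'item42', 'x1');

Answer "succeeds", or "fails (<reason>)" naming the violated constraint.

phone is omitted from the column list and has no DEFAULT, so it would receive NULL.
But phone is part of the PRIMARY KEY (implied NOT NULL).

fails (NOT NULL on phone)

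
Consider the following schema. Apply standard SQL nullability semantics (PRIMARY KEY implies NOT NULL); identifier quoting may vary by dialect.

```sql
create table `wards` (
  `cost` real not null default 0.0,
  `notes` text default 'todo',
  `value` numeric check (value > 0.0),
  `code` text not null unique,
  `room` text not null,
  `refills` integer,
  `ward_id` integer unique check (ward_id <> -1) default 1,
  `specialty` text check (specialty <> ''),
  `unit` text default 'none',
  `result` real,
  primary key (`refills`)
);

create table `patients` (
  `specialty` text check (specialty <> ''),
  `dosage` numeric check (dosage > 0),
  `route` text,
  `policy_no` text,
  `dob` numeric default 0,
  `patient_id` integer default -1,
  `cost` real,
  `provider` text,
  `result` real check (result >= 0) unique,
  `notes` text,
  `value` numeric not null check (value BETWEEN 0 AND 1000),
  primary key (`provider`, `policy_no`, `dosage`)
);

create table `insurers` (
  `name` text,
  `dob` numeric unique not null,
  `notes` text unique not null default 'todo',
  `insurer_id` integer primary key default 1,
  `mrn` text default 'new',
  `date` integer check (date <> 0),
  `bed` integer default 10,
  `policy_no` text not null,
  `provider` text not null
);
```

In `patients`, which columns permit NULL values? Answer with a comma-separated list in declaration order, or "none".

specialty, route, dob, patient_id, cost, result, notes

- specialty: CHECK does not forbid NULL (a CHECK constraint passes when its expression is NULL) → nullable.
- dosage: part of the PRIMARY KEY, which implies NOT NULL → not nullable.
- route: no NOT NULL constraint applies → nullable.
- policy_no: part of the PRIMARY KEY, which implies NOT NULL → not nullable.
- dob: DEFAULT only fills an omitted column; an explicit NULL is still allowed → nullable.
- patient_id: DEFAULT only fills an omitted column; an explicit NULL is still allowed → nullable.
- cost: no NOT NULL constraint applies → nullable.
- provider: part of the PRIMARY KEY, which implies NOT NULL → not nullable.
- result: CHECK does not forbid NULL (a CHECK constraint passes when its expression is NULL) → nullable.
- notes: no NOT NULL constraint applies → nullable.
- value: declared NOT NULL → not nullable.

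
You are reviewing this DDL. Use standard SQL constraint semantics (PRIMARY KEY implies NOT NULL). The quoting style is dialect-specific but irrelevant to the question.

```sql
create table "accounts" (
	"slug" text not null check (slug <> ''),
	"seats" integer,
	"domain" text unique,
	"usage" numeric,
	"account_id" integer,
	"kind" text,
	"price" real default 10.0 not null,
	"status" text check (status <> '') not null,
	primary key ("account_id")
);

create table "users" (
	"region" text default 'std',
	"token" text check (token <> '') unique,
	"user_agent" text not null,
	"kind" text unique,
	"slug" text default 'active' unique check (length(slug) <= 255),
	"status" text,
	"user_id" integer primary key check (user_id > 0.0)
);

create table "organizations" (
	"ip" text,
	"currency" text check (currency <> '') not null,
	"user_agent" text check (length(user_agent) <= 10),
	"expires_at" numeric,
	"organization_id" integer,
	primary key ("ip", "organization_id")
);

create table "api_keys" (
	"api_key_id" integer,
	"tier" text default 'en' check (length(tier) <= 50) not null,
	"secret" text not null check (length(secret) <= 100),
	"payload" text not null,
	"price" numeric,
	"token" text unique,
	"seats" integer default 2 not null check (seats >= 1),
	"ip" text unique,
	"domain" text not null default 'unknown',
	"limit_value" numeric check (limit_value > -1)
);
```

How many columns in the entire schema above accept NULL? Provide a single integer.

16

accounts: 4 nullable (seats, domain, usage, kind — PK (account_id) and explicit NOT NULL columns excluded).
users: 5 nullable (region, token, kind, slug, status — PK (user_id) and explicit NOT NULL columns excluded).
organizations: 2 nullable (user_agent, expires_at — PK (ip, organization_id) and explicit NOT NULL columns excluded).
api_keys: 5 nullable (api_key_id, price, token, ip, limit_value — PK none and explicit NOT NULL columns excluded).
Total: 4 + 5 + 2 + 5 = 16.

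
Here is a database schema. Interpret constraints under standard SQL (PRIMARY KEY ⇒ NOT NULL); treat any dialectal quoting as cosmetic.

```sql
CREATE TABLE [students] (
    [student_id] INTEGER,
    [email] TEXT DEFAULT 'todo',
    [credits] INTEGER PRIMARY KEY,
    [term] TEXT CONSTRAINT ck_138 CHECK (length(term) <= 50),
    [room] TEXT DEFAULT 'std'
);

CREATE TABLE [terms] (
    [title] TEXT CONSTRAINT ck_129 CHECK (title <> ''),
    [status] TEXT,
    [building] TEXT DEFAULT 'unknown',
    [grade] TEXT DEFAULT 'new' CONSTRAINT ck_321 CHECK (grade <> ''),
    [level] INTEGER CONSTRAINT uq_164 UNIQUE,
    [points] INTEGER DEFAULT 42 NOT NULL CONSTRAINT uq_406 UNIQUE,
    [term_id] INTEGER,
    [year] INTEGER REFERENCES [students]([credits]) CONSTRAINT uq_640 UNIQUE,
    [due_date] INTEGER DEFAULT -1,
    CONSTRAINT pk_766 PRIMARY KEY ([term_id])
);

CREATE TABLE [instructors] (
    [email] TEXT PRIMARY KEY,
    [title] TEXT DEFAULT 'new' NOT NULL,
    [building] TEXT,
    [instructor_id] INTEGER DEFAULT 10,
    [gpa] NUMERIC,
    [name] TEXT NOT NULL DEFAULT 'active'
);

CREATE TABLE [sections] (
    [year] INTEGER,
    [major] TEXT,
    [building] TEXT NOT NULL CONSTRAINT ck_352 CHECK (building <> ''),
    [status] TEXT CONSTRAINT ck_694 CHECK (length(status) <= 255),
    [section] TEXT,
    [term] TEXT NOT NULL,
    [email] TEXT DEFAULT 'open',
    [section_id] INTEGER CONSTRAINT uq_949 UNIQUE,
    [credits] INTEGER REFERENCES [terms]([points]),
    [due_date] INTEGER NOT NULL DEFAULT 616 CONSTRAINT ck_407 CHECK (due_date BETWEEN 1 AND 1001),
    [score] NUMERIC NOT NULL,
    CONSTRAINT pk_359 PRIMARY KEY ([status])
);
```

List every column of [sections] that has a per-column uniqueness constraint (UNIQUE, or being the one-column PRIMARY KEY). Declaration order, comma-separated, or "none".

- year: no UNIQUE or single-column PK constraint.
- major: no UNIQUE or single-column PK constraint.
- building: no UNIQUE or single-column PK constraint.
- status: single-column PRIMARY KEY → unique.
- section: no UNIQUE or single-column PK constraint.
- term: no UNIQUE or single-column PK constraint.
- email: no UNIQUE or single-column PK constraint.
- section_id: declared UNIQUE → unique.
- credits: no UNIQUE or single-column PK constraint.
- due_date: no UNIQUE or single-column PK constraint.
- score: no UNIQUE or single-column PK constraint.

status, section_id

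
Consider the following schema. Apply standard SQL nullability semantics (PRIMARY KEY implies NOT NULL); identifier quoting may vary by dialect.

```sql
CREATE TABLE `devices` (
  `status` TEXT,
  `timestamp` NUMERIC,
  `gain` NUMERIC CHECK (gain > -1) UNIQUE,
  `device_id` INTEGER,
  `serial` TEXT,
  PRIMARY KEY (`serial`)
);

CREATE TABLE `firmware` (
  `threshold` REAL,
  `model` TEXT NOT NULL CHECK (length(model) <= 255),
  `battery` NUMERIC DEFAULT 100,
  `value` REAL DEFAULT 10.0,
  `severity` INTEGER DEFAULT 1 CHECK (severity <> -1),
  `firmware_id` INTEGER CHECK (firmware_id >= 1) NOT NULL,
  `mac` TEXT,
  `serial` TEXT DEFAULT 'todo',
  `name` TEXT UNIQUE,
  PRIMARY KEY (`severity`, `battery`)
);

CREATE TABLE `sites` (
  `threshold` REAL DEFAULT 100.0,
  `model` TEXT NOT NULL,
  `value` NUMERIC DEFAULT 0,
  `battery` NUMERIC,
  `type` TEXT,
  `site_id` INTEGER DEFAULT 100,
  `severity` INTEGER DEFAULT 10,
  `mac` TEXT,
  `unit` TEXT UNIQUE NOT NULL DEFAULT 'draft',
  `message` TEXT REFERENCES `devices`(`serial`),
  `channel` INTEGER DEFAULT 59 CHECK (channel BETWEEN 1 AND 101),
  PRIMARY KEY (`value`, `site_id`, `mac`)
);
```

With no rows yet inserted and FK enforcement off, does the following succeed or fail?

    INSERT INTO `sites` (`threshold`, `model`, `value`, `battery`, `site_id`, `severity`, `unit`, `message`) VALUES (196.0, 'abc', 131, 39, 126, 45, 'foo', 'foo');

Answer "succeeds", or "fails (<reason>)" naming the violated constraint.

mac is omitted from the column list and has no DEFAULT, so it would receive NULL.
But mac is part of the PRIMARY KEY (implied NOT NULL).

fails (NOT NULL on mac)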